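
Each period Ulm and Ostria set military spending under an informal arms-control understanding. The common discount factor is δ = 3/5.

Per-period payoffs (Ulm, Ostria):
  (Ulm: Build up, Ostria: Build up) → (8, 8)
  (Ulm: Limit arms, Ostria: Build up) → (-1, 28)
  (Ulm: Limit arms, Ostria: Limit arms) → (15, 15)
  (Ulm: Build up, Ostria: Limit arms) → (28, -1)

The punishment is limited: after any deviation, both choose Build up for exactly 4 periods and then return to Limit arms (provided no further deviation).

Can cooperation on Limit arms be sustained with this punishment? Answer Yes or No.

No

IC: δ+…+δ^4 ≥ (28−15)/(15−8) = 13/7.
At δ = 3/5: partial sum = 1.3056 < 1.8571. Cooperation not sustainable.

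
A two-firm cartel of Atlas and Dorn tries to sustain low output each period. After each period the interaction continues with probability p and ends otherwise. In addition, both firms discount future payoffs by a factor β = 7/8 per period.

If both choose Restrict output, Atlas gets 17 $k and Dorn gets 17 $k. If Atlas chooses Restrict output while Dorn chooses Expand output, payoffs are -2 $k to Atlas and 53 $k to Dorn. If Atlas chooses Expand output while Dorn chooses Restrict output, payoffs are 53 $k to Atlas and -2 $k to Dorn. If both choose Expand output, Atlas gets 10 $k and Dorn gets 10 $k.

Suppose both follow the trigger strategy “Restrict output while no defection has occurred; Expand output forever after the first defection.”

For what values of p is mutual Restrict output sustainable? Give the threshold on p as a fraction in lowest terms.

288/301

Expected continuation weight on next period's payoff is β·p = 7/8·p, which plays the role of the discount factor.
Cooperation requires 7/8·p ≥ (53−17)/(53−10) = 36/43, hence p ≥ 288/301.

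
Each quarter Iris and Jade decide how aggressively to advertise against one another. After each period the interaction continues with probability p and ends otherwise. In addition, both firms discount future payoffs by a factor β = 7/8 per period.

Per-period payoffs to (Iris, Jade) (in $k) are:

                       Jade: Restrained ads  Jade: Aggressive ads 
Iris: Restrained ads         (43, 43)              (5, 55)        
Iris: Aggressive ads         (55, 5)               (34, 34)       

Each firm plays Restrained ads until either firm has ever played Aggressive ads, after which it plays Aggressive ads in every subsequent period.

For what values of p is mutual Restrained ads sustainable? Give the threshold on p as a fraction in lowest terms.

32/49

With continuation probability p and discount β, the effective per-period discount factor is βp.
Grim-trigger IC: βp ≥ (55−43)/(55−34) = 4/7.
So p ≥ (4/7)/(7/8) = 32/49.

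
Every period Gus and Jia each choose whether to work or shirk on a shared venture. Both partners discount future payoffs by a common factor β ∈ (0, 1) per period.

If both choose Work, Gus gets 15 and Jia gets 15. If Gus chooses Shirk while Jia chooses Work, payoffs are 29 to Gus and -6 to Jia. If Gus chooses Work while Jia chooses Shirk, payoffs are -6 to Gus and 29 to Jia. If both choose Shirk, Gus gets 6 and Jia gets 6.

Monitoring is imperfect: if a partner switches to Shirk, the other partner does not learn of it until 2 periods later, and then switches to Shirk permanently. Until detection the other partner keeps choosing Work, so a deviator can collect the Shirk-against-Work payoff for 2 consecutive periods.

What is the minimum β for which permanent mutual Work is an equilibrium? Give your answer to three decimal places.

Deviating for the 2 undetected periods gains 29−15 = 14 per period over cooperation, then loses 15−6 = 9 per period forever once punishment starts.
Gain: 14(1 + β + … + β^1); loss: 9·β^2/(1−β).
No profitable deviation ⇔ 14(1−β^2) ≤ 9·β^2, i.e. β^2 ≥ 14/(14+9) = 14/23.
Hence β ≥ (14/23)^(1/2) ≈ 0.780.

0.780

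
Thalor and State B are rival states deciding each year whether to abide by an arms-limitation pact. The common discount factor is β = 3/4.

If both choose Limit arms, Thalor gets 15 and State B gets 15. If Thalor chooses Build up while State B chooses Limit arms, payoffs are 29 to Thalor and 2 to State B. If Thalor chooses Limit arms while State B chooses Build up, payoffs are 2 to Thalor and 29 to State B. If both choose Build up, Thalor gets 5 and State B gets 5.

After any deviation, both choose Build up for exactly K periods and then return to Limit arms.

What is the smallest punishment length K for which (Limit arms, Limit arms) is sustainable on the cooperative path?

IC: β(1−β^K)/(1−β) ≥ (29−15)/(15−5) = 7/5.
With β = 3/4: need 1 − β^K ≥ 7/5·(1−3/4)/(3/4), i.e. β^K ≤ 0.5333.
Since (3/4)^2 = 0.5625 and (3/4)^3 = 0.4219, the smallest such K is 3.

3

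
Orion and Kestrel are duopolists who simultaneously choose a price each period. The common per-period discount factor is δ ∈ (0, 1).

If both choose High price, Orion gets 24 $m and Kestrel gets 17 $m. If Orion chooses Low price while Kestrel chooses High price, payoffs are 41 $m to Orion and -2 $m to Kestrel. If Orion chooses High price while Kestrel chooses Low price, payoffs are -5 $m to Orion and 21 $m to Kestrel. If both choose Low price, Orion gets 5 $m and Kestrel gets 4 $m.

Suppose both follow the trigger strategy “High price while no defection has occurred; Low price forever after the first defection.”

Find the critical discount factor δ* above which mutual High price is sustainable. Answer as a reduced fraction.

17/36

For Orion: deviation gain 41−24 = 17, per-period punishment loss 24−5 = 19. IC gives δ ≥ 17/36.
For Kestrel: gain 4, loss 13 per period, so δ ≥ 4/17.
The tighter constraint is Orion's, so cooperation needs δ ≥ 17/36.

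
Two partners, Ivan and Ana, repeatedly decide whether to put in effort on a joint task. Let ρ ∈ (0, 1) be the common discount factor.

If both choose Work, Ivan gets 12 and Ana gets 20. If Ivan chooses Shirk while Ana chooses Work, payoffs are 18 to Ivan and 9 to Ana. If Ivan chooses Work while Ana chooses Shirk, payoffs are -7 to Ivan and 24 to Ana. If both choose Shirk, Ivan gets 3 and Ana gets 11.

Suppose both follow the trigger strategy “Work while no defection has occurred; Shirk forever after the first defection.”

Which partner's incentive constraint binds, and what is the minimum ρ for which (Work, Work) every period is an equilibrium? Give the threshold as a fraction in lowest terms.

Ivan; ρ ≥ 2/5

For Ivan: deviation gain 18−12 = 6, per-period punishment loss 12−3 = 9. IC gives ρ ≥ 6/15 = 2/5.
For Ana: gain 4, loss 9 per period, so ρ ≥ 4/13.
The tighter constraint is Ivan's, so cooperation needs ρ ≥ 2/5.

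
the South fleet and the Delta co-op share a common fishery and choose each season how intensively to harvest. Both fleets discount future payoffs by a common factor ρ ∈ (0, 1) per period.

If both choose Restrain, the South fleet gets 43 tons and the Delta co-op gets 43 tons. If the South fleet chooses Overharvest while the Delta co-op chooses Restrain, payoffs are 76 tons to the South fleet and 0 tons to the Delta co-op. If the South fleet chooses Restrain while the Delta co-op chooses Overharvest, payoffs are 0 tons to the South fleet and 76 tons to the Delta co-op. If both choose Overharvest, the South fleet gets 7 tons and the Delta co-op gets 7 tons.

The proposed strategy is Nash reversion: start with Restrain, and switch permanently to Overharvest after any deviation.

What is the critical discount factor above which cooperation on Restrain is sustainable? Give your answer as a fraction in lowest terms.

Cooperation forever yields 43 each period: 43/(1−ρ).
Deviating yields 76 once, then 7 forever: 76 + 7ρ/(1−ρ).
No profitable deviation requires 43/(1−ρ) ≥ 76 + 7ρ/(1−ρ).
Multiplying by (1−ρ): 43 ≥ 76(1−ρ) + 7ρ = 76 − 69ρ.
So 69ρ ≥ 33, i.e. ρ ≥ 33/69 = 11/23.

11/23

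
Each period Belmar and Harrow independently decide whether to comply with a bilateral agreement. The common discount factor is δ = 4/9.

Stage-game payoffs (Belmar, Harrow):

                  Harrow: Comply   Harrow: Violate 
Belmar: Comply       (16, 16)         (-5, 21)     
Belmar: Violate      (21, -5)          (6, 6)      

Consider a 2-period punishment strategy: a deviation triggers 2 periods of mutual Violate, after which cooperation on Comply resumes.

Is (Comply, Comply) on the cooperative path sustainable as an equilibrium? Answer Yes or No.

Yes

Comparing payoff streams over the 3 periods until play realigns: cooperate → 16(1+δ+…+δ^2); deviate → 21 + 6(δ+…+δ^2).
Cooperation is sustained iff (16−6)(δ+…+δ^2) ≥ 21−16.
δ+…+δ^2 = 4/9·(1−(4/9)^2)/(1−4/9) = 0.6420, and (21−16)/(16−6) = 0.5000.
0.6420 ≥ 0.5000, so cooperation is sustainable.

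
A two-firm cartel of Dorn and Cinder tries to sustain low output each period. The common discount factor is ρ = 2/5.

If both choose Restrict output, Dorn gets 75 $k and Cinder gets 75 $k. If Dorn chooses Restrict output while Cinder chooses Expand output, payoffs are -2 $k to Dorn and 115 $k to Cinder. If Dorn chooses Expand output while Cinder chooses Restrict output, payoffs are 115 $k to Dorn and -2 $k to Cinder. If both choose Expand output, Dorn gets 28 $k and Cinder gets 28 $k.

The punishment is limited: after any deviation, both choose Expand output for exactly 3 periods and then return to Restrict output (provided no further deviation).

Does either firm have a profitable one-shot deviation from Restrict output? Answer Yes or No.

Yes

IC: ρ+…+ρ^3 ≥ (115−75)/(75−28) = 40/47.
At ρ = 2/5: partial sum = 0.6240 < 0.8511. Cooperation not sustainable.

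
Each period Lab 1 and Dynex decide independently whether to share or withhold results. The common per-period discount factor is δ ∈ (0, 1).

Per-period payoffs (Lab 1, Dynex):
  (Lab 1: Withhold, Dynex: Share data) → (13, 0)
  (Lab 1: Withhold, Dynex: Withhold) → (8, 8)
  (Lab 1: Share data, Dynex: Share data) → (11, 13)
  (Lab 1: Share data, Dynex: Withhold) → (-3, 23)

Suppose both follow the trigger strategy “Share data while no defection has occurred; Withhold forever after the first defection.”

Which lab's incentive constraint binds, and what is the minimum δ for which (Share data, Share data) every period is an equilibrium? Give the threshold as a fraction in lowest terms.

Dynex; δ ≥ 2/3

Lab 1's threshold: (13−11)/(13−8) = 2/5.
Dynex's threshold: (23−13)/(23−8) = 2/3.
2/5 < 2/3, so Dynex binds and δ* = 2/3.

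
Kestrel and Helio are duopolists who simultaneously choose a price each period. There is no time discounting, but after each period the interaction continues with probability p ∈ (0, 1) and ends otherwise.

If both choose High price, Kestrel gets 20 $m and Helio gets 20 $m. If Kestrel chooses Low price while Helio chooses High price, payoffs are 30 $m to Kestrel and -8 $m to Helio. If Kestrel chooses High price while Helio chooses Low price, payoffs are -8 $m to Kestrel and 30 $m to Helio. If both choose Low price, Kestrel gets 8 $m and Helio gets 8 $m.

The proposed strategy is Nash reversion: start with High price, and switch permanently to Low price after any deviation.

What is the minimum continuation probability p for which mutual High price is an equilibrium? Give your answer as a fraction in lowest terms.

5/11

Expected cooperation value is 20 + p·20 + p²·20 + … = 20/(1−p); deviation gives 30 + p·8/(1−p).
20 ≥ 30(1−p) + 8p ⇒ 22p ≥ 10 ⇒ p ≥ 10/22 = 5/11.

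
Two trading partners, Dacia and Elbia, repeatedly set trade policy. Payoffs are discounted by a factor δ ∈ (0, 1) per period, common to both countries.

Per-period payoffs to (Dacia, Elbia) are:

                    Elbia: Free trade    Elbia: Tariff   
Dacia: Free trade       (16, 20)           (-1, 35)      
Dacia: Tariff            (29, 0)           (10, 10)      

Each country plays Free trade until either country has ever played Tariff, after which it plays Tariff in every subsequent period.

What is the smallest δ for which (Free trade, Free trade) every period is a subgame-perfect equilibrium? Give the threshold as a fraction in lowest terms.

Dacia: cooperation gives 16 each period; deviation gives 29 once then 10 forever.
  16/(1−δ) ≥ 29 + 10δ/(1−δ) ⇒ δ ≥ 13/19.
Elbia: cooperation gives 20 each period; deviation gives 35 once then 10 forever.
  δ ≥ 15/25 = 3/5.
Both must hold, so the binding constraint is Dacia's: δ ≥ 13/19.

13/19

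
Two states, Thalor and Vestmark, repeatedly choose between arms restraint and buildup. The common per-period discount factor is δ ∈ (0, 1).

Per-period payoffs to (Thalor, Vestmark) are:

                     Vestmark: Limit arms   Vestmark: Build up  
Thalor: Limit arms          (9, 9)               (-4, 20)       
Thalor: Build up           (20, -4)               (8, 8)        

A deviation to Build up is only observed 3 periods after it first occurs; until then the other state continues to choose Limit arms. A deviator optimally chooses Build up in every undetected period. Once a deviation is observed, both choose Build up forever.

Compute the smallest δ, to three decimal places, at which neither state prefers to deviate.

0.971

A deviator earns 20 for 3 periods, then 8 forever; cooperating earns 9 forever. Multiplying the IC by (1−δ):
9 ≥ 20(1−δ^3) + 8δ^3, so 12·δ^3 ≥ 11 and δ^3 ≥ 11/12.
δ ≥ (11/12)^(1/3) ≈ 0.971.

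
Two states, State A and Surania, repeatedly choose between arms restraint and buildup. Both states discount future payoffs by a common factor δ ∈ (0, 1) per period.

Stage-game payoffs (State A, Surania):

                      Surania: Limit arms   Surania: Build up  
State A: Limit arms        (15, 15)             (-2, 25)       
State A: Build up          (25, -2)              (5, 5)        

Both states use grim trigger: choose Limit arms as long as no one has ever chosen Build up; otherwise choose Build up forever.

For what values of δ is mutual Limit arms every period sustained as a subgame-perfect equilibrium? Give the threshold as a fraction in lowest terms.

Under grim trigger the critical discount factor is (T−C)/(T−P) with T = 25, C = 15, P = 5.
δ* = (25−15)/(25−5) = 10/20 = 1/2.

1/2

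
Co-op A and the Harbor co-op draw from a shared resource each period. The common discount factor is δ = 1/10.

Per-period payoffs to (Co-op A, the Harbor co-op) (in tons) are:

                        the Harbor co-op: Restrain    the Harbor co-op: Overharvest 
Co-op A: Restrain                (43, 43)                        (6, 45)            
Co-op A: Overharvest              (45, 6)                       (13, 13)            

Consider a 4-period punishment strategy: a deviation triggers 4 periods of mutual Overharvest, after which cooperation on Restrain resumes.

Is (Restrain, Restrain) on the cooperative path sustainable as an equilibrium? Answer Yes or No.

Yes

A one-shot deviation gives 45 now, then 13 for 4 periods, then back to 43.
Gain from deviating: (45−43) today; loss: (43−13) in each of the next 4 periods.
No-deviation condition: (43−13)(δ+…+δ^4) ≥ 45−43, i.e. δ+…+δ^4 ≥ 1/15.
At δ = 1/10: δ+…+δ^4 = 0.1111 ≥ 0.0667.
So cooperation is sustainable.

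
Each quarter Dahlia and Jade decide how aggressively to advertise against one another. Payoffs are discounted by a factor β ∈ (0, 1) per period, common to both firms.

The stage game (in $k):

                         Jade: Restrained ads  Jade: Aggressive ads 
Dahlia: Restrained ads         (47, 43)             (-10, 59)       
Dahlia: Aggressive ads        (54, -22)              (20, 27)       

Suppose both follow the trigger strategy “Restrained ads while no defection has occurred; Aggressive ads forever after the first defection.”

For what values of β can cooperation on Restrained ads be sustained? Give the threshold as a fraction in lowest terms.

For Dahlia: deviation gain 54−47 = 7, per-period punishment loss 47−20 = 27. IC gives β ≥ 7/34.
For Jade: gain 16, loss 16 per period, so β ≥ 16/32 = 1/2.
The tighter constraint is Jade's, so cooperation needs β ≥ 1/2.

1/2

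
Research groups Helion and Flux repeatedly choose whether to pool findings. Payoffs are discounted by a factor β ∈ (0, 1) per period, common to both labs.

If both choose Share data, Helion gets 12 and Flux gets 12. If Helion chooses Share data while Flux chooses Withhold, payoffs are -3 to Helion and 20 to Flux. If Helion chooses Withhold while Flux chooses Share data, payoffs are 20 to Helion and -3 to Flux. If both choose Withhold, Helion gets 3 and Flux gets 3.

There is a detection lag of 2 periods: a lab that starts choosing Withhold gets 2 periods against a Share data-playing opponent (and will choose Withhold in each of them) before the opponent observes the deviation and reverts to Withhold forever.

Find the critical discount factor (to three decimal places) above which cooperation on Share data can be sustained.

0.686

A deviator earns 20 for 2 periods, then 3 forever; cooperating earns 12 forever. Multiplying the IC by (1−β):
12 ≥ 20(1−β^2) + 3β^2, so 17·β^2 ≥ 8 and β^2 ≥ 8/17.
β ≥ (8/17)^(1/2) ≈ 0.686.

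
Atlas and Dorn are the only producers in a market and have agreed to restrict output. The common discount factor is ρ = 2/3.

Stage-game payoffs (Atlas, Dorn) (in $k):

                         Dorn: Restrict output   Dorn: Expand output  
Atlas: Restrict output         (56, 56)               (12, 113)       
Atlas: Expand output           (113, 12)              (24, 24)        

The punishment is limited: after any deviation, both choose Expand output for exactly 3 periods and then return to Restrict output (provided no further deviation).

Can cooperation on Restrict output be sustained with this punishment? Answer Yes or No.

Comparing payoff streams over the 4 periods until play realigns: cooperate → 56(1+ρ+…+ρ^3); deviate → 113 + 24(ρ+…+ρ^3).
Cooperation is sustained iff (56−24)(ρ+…+ρ^3) ≥ 113−56.
ρ+…+ρ^3 = 2/3·(1−(2/3)^3)/(1−2/3) = 1.4074, and (113−56)/(56−24) = 1.7812.
1.4074 < 1.7812, so cooperation is not sustainable.

No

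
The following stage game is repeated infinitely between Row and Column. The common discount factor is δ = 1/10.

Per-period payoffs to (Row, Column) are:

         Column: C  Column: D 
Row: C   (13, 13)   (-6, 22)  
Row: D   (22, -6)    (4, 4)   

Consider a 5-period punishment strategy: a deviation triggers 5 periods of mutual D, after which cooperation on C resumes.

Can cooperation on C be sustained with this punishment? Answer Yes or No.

IC: δ+…+δ^5 ≥ (22−13)/(13−4) = 1.
At δ = 1/10: partial sum = 0.1111 < 1.0000. Cooperation not sustainable.

No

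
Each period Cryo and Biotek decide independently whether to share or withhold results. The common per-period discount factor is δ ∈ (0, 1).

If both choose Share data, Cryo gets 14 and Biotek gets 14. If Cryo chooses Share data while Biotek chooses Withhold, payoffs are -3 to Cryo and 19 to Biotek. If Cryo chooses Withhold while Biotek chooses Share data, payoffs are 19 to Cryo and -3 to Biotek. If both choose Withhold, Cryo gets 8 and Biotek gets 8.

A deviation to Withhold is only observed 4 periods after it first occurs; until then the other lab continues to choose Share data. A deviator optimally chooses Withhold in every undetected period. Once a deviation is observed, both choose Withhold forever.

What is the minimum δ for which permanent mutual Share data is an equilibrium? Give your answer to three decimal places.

0.821

Deviating for the 4 undetected periods gains 19−14 = 5 per period over cooperation, then loses 14−8 = 6 per period forever once punishment starts.
Gain: 5(1 + δ + … + δ^3); loss: 6·δ^4/(1−δ).
No profitable deviation ⇔ 5(1−δ^4) ≤ 6·δ^4, i.e. δ^4 ≥ 5/(5+6) = 5/11.
Hence δ ≥ (5/11)^(1/4) ≈ 0.821.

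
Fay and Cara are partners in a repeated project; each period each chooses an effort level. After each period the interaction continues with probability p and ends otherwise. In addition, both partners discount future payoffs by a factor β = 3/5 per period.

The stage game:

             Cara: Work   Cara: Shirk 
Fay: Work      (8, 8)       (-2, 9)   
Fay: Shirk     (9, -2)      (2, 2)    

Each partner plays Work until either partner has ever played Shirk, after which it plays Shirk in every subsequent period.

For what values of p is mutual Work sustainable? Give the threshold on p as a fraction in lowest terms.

5/21

Expected continuation weight on next period's payoff is β·p = 3/5·p, which plays the role of the discount factor.
Cooperation requires 3/5·p ≥ (9−8)/(9−2) = 1/7, hence p ≥ 5/21.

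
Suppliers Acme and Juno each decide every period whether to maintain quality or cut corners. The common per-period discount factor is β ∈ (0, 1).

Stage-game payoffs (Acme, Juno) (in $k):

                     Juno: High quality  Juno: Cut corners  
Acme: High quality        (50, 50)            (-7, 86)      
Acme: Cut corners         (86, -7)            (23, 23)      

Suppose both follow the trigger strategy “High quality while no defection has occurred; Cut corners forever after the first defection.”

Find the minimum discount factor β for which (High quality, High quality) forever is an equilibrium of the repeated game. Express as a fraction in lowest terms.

4/7

Cooperation forever yields 50 each period: 50/(1−β).
Deviating yields 86 once, then 23 forever: 86 + 23β/(1−β).
No profitable deviation requires 50/(1−β) ≥ 86 + 23β/(1−β).
Multiplying by (1−β): 50 ≥ 86(1−β) + 23β = 86 − 63β.
So 63β ≥ 36, i.e. β ≥ 36/63 = 4/7.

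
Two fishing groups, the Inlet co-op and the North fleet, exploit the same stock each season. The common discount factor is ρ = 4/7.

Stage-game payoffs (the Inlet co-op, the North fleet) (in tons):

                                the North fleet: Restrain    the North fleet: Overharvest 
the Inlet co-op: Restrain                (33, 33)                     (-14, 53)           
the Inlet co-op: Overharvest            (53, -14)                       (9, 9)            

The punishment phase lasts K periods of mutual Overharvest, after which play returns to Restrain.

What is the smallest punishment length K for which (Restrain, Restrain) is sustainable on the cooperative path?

2

No profitable deviation requires (33−9)(ρ+…+ρ^K) ≥ 53−33, i.e. ρ+…+ρ^K ≥ 5/6 ≈ 0.8333.
With ρ = 4/7, the partial sums are K=1: 0.5714, K=2: 0.8980.
K = 2 is the first length at which the sum reaches 0.8333.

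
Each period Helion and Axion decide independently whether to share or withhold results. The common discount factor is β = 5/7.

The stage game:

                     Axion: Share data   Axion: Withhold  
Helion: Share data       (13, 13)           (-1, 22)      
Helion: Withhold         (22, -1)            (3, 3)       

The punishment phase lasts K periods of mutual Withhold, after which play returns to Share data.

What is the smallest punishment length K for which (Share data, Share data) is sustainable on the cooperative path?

No profitable deviation requires (13−3)(β+…+β^K) ≥ 22−13, i.e. β+…+β^K ≥ 9/10 ≈ 0.9000.
With β = 5/7, the partial sums are K=1: 0.7143, K=2: 1.2245.
K = 2 is the first length at which the sum reaches 0.9000.

2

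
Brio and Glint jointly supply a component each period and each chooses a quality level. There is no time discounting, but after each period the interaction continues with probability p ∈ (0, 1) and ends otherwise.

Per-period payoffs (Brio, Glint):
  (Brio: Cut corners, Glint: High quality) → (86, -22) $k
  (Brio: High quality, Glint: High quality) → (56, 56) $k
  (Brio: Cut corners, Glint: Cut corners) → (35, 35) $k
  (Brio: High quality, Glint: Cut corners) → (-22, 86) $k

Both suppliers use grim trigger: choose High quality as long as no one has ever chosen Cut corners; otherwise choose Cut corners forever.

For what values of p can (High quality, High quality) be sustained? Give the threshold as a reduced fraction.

10/17

Expected cooperation value is 56 + p·56 + p²·56 + … = 56/(1−p); deviation gives 86 + p·35/(1−p).
56 ≥ 86(1−p) + 35p ⇒ 51p ≥ 30 ⇒ p ≥ 30/51 = 10/17.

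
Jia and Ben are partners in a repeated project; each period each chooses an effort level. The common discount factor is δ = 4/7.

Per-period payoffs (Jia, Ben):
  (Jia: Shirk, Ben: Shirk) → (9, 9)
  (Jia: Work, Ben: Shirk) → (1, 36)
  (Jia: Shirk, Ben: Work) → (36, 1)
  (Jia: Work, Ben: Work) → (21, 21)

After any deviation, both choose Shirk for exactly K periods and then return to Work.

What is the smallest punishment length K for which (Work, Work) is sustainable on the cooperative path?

No profitable deviation requires (21−9)(δ+…+δ^K) ≥ 36−21, i.e. δ+…+δ^K ≥ 5/4 ≈ 1.2500.
With δ = 4/7, the partial sums are K=1: 0.5714, K=2: 0.8980, K=3: 1.0845, K=4: 1.1912, K=5: 1.2521.
K = 5 is the first length at which the sum reaches 1.2500.

5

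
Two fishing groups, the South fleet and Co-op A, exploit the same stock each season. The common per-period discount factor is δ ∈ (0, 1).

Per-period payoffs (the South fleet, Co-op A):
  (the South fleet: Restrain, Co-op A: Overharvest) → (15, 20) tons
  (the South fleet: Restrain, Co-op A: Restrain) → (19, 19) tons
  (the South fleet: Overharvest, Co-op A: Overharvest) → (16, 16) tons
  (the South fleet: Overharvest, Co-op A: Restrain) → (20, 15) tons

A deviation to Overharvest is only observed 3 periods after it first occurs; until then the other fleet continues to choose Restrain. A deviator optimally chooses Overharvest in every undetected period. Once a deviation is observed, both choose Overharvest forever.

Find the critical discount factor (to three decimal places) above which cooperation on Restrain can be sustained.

The best deviation is to choose Overharvest for all 3 undetected periods, earning 20 each, then 16 forever once detected.
Deviation value: 20(1−δ^3)/(1−δ) + 16δ^3/(1−δ); cooperation value: 19/(1−δ).
IC: 19 ≥ 20(1−δ^3) + 16δ^3 = 20 − 4δ^3.
So δ^3 ≥ 1/4, giving δ ≥ (1/4)^(1/3) ≈ 0.630.

0.630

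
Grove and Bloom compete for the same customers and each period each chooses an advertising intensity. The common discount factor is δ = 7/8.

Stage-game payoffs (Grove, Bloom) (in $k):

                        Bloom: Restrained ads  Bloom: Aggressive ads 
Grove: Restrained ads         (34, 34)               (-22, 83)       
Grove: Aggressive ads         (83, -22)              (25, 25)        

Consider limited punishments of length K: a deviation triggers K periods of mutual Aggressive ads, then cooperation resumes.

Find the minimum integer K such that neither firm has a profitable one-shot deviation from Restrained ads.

No profitable deviation requires (34−25)(δ+…+δ^K) ≥ 83−34, i.e. δ+…+δ^K ≥ 49/9 ≈ 5.4444.
With δ = 7/8, the partial sums are K=1: 0.8750, K=2: 1.6406, …, K=10: 5.1585, K=11: 5.3887, K=12: 5.5901.
K = 12 is the first length at which the sum reaches 5.4444.

12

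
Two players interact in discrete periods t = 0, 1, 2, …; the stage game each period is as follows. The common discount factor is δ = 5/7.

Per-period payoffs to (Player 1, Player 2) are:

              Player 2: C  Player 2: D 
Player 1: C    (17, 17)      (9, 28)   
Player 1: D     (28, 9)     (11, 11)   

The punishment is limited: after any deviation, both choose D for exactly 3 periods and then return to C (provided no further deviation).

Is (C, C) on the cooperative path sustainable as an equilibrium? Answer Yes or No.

Comparing payoff streams over the 4 periods until play realigns: cooperate → 17(1+δ+…+δ^3); deviate → 28 + 11(δ+…+δ^3).
Cooperation is sustained iff (17−11)(δ+…+δ^3) ≥ 28−17.
δ+…+δ^3 = 5/7·(1−(5/7)^3)/(1−5/7) = 1.5889, and (28−17)/(17−11) = 1.8333.
1.5889 < 1.8333, so cooperation is not sustainable.

No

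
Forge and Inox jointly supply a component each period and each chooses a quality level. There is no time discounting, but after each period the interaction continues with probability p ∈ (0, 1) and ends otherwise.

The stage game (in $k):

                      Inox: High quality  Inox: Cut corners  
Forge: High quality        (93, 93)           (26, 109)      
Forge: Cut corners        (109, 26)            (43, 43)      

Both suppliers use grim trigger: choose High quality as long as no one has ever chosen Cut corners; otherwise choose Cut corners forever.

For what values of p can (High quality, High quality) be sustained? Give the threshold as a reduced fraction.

8/33

Expected cooperation value is 93 + p·93 + p²·93 + … = 93/(1−p); deviation gives 109 + p·43/(1−p).
93 ≥ 109(1−p) + 43p ⇒ 66p ≥ 16 ⇒ p ≥ 16/66 = 8/33.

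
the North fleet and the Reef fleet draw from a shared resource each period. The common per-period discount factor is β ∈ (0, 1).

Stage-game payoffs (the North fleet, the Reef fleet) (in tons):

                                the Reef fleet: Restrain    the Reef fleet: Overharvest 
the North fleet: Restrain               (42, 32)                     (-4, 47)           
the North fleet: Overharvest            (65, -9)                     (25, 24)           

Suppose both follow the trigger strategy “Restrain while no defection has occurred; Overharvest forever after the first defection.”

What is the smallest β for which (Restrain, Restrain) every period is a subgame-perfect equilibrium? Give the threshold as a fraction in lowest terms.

15/23

the North fleet's threshold: (65−42)/(65−25) = 23/40.
the Reef fleet's threshold: (47−32)/(47−24) = 15/23.
23/40 < 15/23, so the Reef fleet binds and β* = 15/23.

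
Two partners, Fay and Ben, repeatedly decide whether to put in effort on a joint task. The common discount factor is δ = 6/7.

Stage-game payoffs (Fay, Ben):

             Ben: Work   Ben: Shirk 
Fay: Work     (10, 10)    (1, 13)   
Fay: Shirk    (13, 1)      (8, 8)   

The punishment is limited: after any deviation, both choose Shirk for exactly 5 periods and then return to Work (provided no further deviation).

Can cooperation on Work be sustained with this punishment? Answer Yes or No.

A one-shot deviation gives 13 now, then 8 for 5 periods, then back to 10.
Gain from deviating: (13−10) today; loss: (10−8) in each of the next 5 periods.
No-deviation condition: (10−8)(δ+…+δ^5) ≥ 13−10, i.e. δ+…+δ^5 ≥ 3/2.
At δ = 6/7: δ+…+δ^5 = 3.2240 ≥ 1.5000.
So cooperation is sustainable.

Yes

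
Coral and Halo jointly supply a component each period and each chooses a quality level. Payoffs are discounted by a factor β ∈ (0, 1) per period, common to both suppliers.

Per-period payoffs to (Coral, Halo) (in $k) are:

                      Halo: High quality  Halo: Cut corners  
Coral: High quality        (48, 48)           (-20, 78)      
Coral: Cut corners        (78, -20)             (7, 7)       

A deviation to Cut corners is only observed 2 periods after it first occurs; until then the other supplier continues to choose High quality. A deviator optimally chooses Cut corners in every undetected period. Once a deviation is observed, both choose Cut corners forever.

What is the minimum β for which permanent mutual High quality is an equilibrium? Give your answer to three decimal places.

Deviating for the 2 undetected periods gains 78−48 = 30 per period over cooperation, then loses 48−7 = 41 per period forever once punishment starts.
Gain: 30(1 + β + … + β^1); loss: 41·β^2/(1−β).
No profitable deviation ⇔ 30(1−β^2) ≤ 41·β^2, i.e. β^2 ≥ 30/(30+41) = 30/71.
Hence β ≥ (30/71)^(1/2) ≈ 0.650.

0.650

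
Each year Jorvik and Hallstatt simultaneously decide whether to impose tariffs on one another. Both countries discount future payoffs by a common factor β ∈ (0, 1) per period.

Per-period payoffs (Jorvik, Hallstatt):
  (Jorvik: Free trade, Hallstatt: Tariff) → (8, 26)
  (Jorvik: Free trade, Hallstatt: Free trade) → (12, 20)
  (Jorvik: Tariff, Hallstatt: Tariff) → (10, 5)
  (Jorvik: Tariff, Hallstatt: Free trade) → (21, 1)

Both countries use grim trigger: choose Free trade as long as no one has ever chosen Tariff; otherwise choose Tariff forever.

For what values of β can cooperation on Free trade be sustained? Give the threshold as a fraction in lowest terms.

Jorvik's threshold: (21−12)/(21−10) = 9/11.
Hallstatt's threshold: (26−20)/(26−5) = 2/7.
9/11 > 2/7, so Jorvik binds and β* = 9/11.

9/11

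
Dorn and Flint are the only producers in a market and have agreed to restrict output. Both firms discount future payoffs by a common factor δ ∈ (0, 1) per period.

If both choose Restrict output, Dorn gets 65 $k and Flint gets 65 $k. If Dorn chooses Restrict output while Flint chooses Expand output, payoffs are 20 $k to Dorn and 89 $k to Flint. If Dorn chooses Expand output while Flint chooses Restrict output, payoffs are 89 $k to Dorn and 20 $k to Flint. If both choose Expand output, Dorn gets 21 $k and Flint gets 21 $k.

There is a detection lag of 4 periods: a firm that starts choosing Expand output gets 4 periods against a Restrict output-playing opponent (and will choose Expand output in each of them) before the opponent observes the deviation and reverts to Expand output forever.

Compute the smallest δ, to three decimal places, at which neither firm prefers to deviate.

0.771

The best deviation is to choose Expand output for all 4 undetected periods, earning 89 each, then 21 forever once detected.
Deviation value: 89(1−δ^4)/(1−δ) + 21δ^4/(1−δ); cooperation value: 65/(1−δ).
IC: 65 ≥ 89(1−δ^4) + 21δ^4 = 89 − 68δ^4.
So δ^4 ≥ 24/68 = 6/17, giving δ ≥ (6/17)^(1/4) ≈ 0.771.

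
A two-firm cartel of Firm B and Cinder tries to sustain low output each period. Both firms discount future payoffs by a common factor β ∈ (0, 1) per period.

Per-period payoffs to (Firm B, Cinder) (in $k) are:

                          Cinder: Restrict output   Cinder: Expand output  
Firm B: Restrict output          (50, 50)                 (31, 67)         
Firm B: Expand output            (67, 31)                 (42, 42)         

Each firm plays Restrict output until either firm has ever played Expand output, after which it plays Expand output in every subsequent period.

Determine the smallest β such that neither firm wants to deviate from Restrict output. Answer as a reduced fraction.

17/25

Under grim trigger the critical discount factor is (T−C)/(T−P) with T = 67, C = 50, P = 42.
β* = (67−50)/(67−42) = 17/25.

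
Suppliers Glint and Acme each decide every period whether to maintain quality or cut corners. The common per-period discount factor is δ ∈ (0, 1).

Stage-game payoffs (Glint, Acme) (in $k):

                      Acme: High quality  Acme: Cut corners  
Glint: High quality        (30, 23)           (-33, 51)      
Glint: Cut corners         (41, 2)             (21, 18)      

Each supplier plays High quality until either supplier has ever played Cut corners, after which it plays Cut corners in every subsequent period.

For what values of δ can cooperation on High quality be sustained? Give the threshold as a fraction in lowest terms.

28/33

Glint's threshold: (41−30)/(41−21) = 11/20.
Acme's threshold: (51−23)/(51−18) = 28/33.
11/20 < 28/33, so Acme binds and δ* = 28/33.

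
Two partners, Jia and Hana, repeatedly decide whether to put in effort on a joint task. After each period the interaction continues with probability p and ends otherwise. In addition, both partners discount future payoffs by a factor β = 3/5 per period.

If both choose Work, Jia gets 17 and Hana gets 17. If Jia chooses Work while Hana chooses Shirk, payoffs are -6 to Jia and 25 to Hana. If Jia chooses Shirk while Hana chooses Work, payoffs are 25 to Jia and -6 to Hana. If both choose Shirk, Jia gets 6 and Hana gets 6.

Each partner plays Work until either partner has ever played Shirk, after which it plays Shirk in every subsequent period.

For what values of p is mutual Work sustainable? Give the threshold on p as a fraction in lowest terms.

40/57

With continuation probability p and discount β, the effective per-period discount factor is βp.
Grim-trigger IC: βp ≥ (25−17)/(25−6) = 8/19.
So p ≥ (8/19)/(3/5) = 40/57.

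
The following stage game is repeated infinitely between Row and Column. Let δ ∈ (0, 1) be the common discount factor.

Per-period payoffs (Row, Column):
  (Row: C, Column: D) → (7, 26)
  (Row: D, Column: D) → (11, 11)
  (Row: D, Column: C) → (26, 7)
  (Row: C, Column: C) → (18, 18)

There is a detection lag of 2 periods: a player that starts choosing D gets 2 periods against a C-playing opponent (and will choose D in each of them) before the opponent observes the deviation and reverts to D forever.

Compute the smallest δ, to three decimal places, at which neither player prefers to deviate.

The best deviation is to choose D for all 2 undetected periods, earning 26 each, then 11 forever once detected.
Deviation value: 26(1−δ^2)/(1−δ) + 11δ^2/(1−δ); cooperation value: 18/(1−δ).
IC: 18 ≥ 26(1−δ^2) + 11δ^2 = 26 − 15δ^2.
So δ^2 ≥ 8/15, giving δ ≥ (8/15)^(1/2) ≈ 0.730.

0.730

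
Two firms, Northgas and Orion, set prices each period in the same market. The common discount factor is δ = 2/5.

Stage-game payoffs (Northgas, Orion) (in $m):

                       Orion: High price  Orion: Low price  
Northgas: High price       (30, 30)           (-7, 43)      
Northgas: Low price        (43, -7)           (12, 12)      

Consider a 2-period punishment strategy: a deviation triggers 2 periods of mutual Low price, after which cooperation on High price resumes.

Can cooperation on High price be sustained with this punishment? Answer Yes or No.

No

Comparing payoff streams over the 3 periods until play realigns: cooperate → 30(1+δ+…+δ^2); deviate → 43 + 12(δ+…+δ^2).
Cooperation is sustained iff (30−12)(δ+…+δ^2) ≥ 43−30.
δ+…+δ^2 = 2/5·(1−(2/5)^2)/(1−2/5) = 0.5600, and (43−30)/(30−12) = 0.7222.
0.5600 < 0.7222, so cooperation is not sustainable.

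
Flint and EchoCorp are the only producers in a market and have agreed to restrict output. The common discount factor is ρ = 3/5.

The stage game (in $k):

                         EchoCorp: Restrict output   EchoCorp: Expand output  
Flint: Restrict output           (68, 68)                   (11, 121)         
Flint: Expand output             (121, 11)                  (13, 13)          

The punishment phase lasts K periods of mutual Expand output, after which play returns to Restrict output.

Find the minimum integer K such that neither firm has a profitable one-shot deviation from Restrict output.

Need Σ_{k=1}^{K} ρ^k ≥ (121−68)/(68−13) = 0.9636 at ρ = 3/5.
At K = 2 the sum is 0.9600 < 0.9636; at K = 3 it is 1.1760 ≥ 0.9636.
So the minimum punishment length is K = 3.

3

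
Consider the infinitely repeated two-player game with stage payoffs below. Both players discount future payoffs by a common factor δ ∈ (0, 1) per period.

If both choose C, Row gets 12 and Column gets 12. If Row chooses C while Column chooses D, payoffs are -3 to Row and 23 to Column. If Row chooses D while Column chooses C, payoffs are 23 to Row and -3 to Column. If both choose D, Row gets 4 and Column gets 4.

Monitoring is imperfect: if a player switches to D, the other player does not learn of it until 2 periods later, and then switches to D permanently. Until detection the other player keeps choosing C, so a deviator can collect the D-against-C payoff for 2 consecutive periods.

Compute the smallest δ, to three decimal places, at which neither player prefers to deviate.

A deviator earns 23 for 2 periods, then 4 forever; cooperating earns 12 forever. Multiplying the IC by (1−δ):
12 ≥ 23(1−δ^2) + 4δ^2, so 19·δ^2 ≥ 11 and δ^2 ≥ 11/19.
δ ≥ (11/19)^(1/2) ≈ 0.761.

0.761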